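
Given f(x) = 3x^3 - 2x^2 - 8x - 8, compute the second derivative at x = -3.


First derivative:
f'(x) = 9x^2 - 4x - 8
Second derivative:
f''(x) = 18x - 4
Substitute x = -3:
f''(-3) = 18 * (-3) - 4
= -54 - 4
= -58

-58


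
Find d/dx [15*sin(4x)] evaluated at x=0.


Apply the chain rule to differentiate 15*sin(4x):
d/dx [15*sin(4x)]
= 15 * cos(4x) * d/dx(4x)
= 15 * 4 * cos(4x)
= 60 * cos(4x)
Evaluate at x = 0:
= 60 * cos(0)
= 60 * 1
= 60

60


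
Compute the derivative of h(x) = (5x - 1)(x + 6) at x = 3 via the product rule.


Let u(x) = 5x - 1 and v(x) = x + 6
u'(x) = 5
v'(x) = 1
Product rule: h'(x) = u'(x)*v(x) + u(x)*v'(x)
= 5 * (x + 6) + (5x - 1) * 1
At x = 3:
u(3) = 5 * 3 - 1 = 14
v(3) = 1 * 3 + 6 = 9
h'(3) = 5 * 9 + 14 * 1
= 45 + 14
= 59

59


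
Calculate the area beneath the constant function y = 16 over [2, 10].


The area under a constant function y = 16 is a rectangle.
Width = 10 - 2 = 8
Height = 16
Area = width * height
= 8 * 16
= 128

128


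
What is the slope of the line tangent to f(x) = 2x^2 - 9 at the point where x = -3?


The slope of the tangent line equals f'(x) at the point.
f(x) = 2x^2 - 9
f'(x) = 4x
At x = -3:
f'(-3) = 4 * (-3) + 0
= -12 + 0
= -12

-12


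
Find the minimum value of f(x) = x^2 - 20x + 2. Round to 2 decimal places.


For a quadratic f(x) = ax^2 + bx + c with a > 0, the minimum is at the vertex.
Vertex x-coordinate: x = -b/(2a)
x = -(-20) / (2 * 1)
x = 20/2 = 10
Substitute back to find the minimum value:
f(10) = 1 * 10^2 - 20 * 10 + 2
= 100 - 200 + 2
= -98 = -98.00

-98.00


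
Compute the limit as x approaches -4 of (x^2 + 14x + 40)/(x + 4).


Direct substitution gives 0/0, so we factor the numerator.
Factor: (x^2 + 14x + 40) = (x + 4)(x + 10)
Cancel the common factor (x + 4):
(x^2 + 14x + 40)/(x + 4) = (x + 10)
Now substitute x = -4:
= (-4) - (-10) = 6

6


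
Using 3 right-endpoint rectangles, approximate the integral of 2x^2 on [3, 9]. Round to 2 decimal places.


Right Riemann sum uses right endpoints of each subinterval.
Interval: [3, 9], n = 3
dx = (9 - 3) / 3 = 2
Right endpoints: [5, 7, 9]
f values: [50, 98, 162]
Sum = dx * (sum of f values)
= 2 * 310
= 620 = 620.00

620.00


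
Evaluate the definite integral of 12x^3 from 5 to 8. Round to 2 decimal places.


Find the antiderivative of 12x^3:
F(x) = 12/4 * x^4
Apply the Fundamental Theorem of Calculus:
F(8) - F(5)
= 12/4 * 8^4 - 12/4 * 5^4
= 12/4 * (4096 - 625)
= 12/4 * 3471
= 10413 = 10413.00

10413.00


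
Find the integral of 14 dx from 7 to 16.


The integral of a constant k over [a, b] equals k * (b - a).
integral from 7 to 16 of 14 dx
= 14 * (16 - 7)
= 14 * 9
= 126

126


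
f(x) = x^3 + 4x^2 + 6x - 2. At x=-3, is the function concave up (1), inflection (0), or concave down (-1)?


Concavity is determined by the sign of f''(x).
f(x) = x^3 + 4x^2 + 6x - 2
f'(x) = 3x^2 + 8x + 6
f''(x) = 6x + 8
f''(-3) = 6 * (-3) + 8
= -18 + 8
= -10
Since f''(-3) < 0, the function is concave down (-1)

-1


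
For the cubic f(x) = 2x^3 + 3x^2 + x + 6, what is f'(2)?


Differentiate f(x) = 2x^3 + 3x^2 + x + 6 term by term:
f'(x) = 6x^2 + 6x + 1
Substitute x = 2:
f'(2) = 6 * 2^2 + 6 * 2 + 1
= 24 + 12 + 1
= 37

37


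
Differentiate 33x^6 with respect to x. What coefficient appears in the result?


We apply the power rule: d/dx [ax^n] = a*n * x^(n-1)
d/dx [33x^6]
= 33 * 6 * x^(6-1)
= 198x^5
The coefficient is 198

198


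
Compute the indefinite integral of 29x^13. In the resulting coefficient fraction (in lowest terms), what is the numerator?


Apply the power rule for integration:
integral of ax^n dx = a/(n+1) * x^(n+1) + C
integral of 29x^13 dx
= 29/14 * x^14 + C
The coefficient in lowest terms is 29/14, and its numerator is 29

29


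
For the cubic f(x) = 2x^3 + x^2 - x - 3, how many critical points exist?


Find where f'(x) = 0:
f(x) = 2x^3 + x^2 - x - 3
f'(x) = 6x^2 + 2x - 1
This is a quadratic in x. Use the discriminant to count real roots.
Discriminant = (2)^2 - 4 * 6 * (-1)
= 4 - (-24)
= 28
Since discriminant > 0, f'(x) = 0 has 2 real solutions.
Number of critical points: 2

2


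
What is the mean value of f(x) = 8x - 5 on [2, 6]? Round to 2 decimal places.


Average value = 1/(b-a) * integral from a to b of f(x) dx
First compute the integral of 8x - 5:
F(x) = 4x^2 - 5x
F(6) = 4 * 36 - 5 * 6 = 114
F(2) = 4 * 4 - 5 * 2 = 6
Integral = 114 - 6 = 108
Average = 108 / (6 - 2) = 108 / 4
= 27 = 27.00

27.00


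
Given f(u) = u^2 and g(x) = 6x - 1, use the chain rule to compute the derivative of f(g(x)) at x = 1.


Using the chain rule: (f(g(x)))' = f'(g(x)) * g'(x)
First, find g(1):
g(1) = 6 * 1 - 1 = 5
Next, f'(u) = 2u
And g'(x) = 6
So f'(g(1)) * g'(1)
= 2 * 5 * 6
= 60

60


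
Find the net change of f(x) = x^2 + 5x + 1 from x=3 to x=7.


Net change = f(b) - f(a)
f(x) = x^2 + 5x + 1
Compute f(7):
f(7) = 1 * 7^2 + 5 * 7 + 1
= 49 + 35 + 1
= 85
Compute f(3):
f(3) = 1 * 3^2 + 5 * 3 + 1
= 9 + 15 + 1
= 25
Net change = 85 - 25 = 60

60


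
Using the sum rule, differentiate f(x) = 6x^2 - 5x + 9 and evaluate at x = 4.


Differentiate term by term using power and sum rules:
f(x) = 6x^2 - 5x + 9
f'(x) = 12x - 5
Substitute x = 4:
f'(4) = 12 * 4 - 5
= 48 - 5
= 43

43


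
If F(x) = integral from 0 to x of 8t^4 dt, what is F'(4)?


By the Fundamental Theorem of Calculus (Part 1):
If F(x) = integral from 0 to x of f(t) dt, then F'(x) = f(x)
Here f(t) = 8t^4
So F'(x) = 8x^4
Evaluate at x = 4:
F'(4) = 8 * 4^4
= 8 * 256
= 2048

2048


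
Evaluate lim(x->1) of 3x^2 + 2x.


Since polynomials are continuous, we use direct substitution.
lim(x->1) of 3x^2 + 2x
= 3 * 1^2 + 2 * 1 + 0
= 3 + 2 + 0
= 5

5


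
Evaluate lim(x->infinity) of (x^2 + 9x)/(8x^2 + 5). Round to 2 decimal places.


For limits at infinity with equal-degree polynomials,
we compare leading coefficients.
Numerator leading term: x^2
Denominator leading term: 8x^2
Divide both by x^2:
lim = (1 + 9/x) / (8 + 5/x^2)
As x -> infinity, the 1/x and 1/x^2 terms vanish:
= 1/8 ≈ 0.13

0.13


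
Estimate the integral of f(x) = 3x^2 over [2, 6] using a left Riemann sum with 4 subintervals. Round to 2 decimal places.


Left Riemann sum uses left endpoints of each subinterval.
Interval: [2, 6], n = 4
dx = (6 - 2) / 4 = 1
Left endpoints: [2, 3, 4, 5]
f values: [12, 27, 48, 75]
Sum = dx * (sum of f values)
= 1 * 162
= 162 = 162.00

162.00


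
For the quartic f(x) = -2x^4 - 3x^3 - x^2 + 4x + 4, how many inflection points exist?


Inflection points occur where f''(x) = 0 and concavity changes.
f(x) = -2x^4 - 3x^3 - x^2 + 4x + 4
f'(x) = -8x^3 - 9x^2 - 2x + 4
f''(x) = -24x^2 - 18x - 2
This is a quadratic in x. Use the discriminant to count real roots.
Discriminant = (-18)^2 - 4 * (-24) * (-2)
= 324 - 192
= 132
Since discriminant > 0, f''(x) = 0 has 2 distinct real solutions.
A quadratic with two distinct real roots changes sign at each root, so concavity changes at both.
Number of inflection points: 2

2


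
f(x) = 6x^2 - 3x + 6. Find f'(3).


Differentiate term by term using power and sum rules:
f(x) = 6x^2 - 3x + 6
f'(x) = 12x - 3
Substitute x = 3:
f'(3) = 12 * 3 - 3
= 36 - 3
= 33

33


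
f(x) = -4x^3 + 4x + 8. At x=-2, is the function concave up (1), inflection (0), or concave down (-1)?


Concavity is determined by the sign of f''(x).
f(x) = -4x^3 + 4x + 8
f'(x) = -12x^2 + 4
f''(x) = -24x
f''(-2) = -24 * (-2) + 0
= 48 + 0
= 48
Since f''(-2) > 0, the function is concave up (1)

1


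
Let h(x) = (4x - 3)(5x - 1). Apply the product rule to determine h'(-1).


Let u(x) = 4x - 3 and v(x) = 5x - 1
u'(x) = 4
v'(x) = 5
Product rule: h'(x) = u'(x)*v(x) + u(x)*v'(x)
= 4 * (5x - 1) + (4x - 3) * 5
At x = -1:
u(-1) = 4 * (-1) - 3 = -7
v(-1) = 5 * (-1) - 1 = -6
h'(-1) = 4 * (-6) + (-7) * 5
= -24 - 35
= -59

-59


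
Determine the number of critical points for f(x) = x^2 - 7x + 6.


Find where f'(x) = 0:
f'(x) = 2x - 7
Set f'(x) = 0:
2x - 7 = 0
x = 7 / 2 = 7/2
This is a linear equation in x, so there is exactly one solution.
Number of critical points: 1

1


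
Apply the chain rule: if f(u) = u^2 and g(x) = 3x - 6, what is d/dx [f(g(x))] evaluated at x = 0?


Using the chain rule: (f(g(x)))' = f'(g(x)) * g'(x)
First, find g(0):
g(0) = 3 * 0 - 6 = -6
Next, f'(u) = 2u
And g'(x) = 3
So f'(g(0)) * g'(0)
= 2 * (-6) * 3
= -36

-36


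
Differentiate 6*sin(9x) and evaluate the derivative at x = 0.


Apply the chain rule to differentiate 6*sin(9x):
d/dx [6*sin(9x)]
= 6 * cos(9x) * d/dx(9x)
= 6 * 9 * cos(9x)
= 54 * cos(9x)
Evaluate at x = 0:
= 54 * cos(0)
= 54 * 1
= 54

54


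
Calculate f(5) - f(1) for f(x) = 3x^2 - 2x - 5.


Net change = f(b) - f(a)
f(x) = 3x^2 - 2x - 5
Compute f(5):
f(5) = 3 * 5^2 - 2 * 5 - 5
= 75 - 10 - 5
= 60
Compute f(1):
f(1) = 3 * 1^2 - 2 * 1 - 5
= 3 - 2 - 5
= -4
Net change = 60 - (-4) = 64

64


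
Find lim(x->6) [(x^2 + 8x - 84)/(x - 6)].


Direct substitution gives 0/0, so we factor the numerator.
Factor: (x^2 + 8x - 84) = (x - 6)(x + 14)
Cancel the common factor (x - 6):
(x^2 + 8x - 84)/(x - 6) = (x + 14)
Now substitute x = 6:
= (6) - (-14) = 20

20


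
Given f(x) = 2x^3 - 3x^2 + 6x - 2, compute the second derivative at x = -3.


First derivative:
f'(x) = 6x^2 - 6x + 6
Second derivative:
f''(x) = 12x - 6
Substitute x = -3:
f''(-3) = 12 * (-3) - 6
= -36 - 6
= -42

-42


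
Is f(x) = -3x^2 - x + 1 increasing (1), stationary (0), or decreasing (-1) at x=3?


Compute f'(x) to determine behavior:
f'(x) = -6x - 1
f'(3) = -6 * 3 - 1
= -18 - 1
= -19
Since f'(3) < 0, the function is decreasing (-1)

-1


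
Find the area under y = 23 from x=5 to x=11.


The area under a constant function y = 23 is a rectangle.
Width = 11 - 5 = 6
Height = 23
Area = width * height
= 6 * 23
= 138

138


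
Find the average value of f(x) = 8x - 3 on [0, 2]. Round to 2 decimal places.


Average value = 1/(b-a) * integral from a to b of f(x) dx
First compute the integral of 8x - 3:
F(x) = 4x^2 - 3x
F(2) = 4 * 4 - 3 * 2 = 10
F(0) = 4 * 0 - 3 * 0 = 0
Integral = 10 - 0 = 10
Average = 10 / (2 - 0) = 10 / 2
= 5 = 5.00

5.00


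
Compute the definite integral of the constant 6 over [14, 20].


The integral of a constant k over [a, b] equals k * (b - a).
integral from 14 to 20 of 6 dx
= 6 * (20 - 14)
= 6 * 6
= 36

36


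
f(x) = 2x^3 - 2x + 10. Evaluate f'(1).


Differentiate f(x) = 2x^3 - 2x + 10 term by term:
f'(x) = 6x^2 - 2
Substitute x = 1:
f'(1) = 6 * 1^2 + 0 * 1 - 2
= 6 + 0 - 2
= 4

4


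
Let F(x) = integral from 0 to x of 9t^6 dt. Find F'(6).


By the Fundamental Theorem of Calculus (Part 1):
If F(x) = integral from 0 to x of f(t) dt, then F'(x) = f(x)
Here f(t) = 9t^6
So F'(x) = 9x^6
Evaluate at x = 6:
F'(6) = 9 * 6^6
= 9 * 46656
= 419904

419904


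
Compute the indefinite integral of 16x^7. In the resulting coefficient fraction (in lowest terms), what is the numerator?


Apply the power rule for integration:
integral of ax^n dx = a/(n+1) * x^(n+1) + C
integral of 16x^7 dx
= 16/8 * x^8 + C
= 2 * x^8 + C
The coefficient in lowest terms is 2 = 2/1, so its numerator is 2

2


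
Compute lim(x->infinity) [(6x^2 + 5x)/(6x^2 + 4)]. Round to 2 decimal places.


For limits at infinity with equal-degree polynomials,
we compare leading coefficients.
Numerator leading term: 6x^2
Denominator leading term: 6x^2
Divide both by x^2:
lim = (6 + 5/x) / (6 + 4/x^2)
As x -> infinity, the 1/x and 1/x^2 terms vanish:
= 6/6 = 1 = 1.00

1.00


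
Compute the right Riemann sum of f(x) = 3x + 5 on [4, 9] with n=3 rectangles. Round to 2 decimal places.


Right Riemann sum uses right endpoints of each subinterval.
Interval: [4, 9], n = 3
dx = (9 - 4) / 3 = 5/3
Right endpoints: [17/3, 22/3, 9]
f values: [22, 27, 32]
Sum = dx * (sum of f values)
= 5/3 * 81
= 135 = 135.00

135.00


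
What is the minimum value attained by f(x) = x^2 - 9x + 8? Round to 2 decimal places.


For a quadratic f(x) = ax^2 + bx + c with a > 0, the minimum is at the vertex.
Vertex x-coordinate: x = -b/(2a)
x = -(-9) / (2 * 1)
x = 9/2
Substitute back to find the minimum value:
f(9/2) = 1 * (9/2)^2 - 9 * (9/2) + 8
= 81/4 - 81/2 + 8
= -49/4 = -12.25

-12.25


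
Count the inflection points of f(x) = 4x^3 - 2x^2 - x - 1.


Inflection points occur where f''(x) = 0 and concavity changes.
f(x) = 4x^3 - 2x^2 - x - 1
f'(x) = 12x^2 - 4x - 1
f''(x) = 24x - 4
Set f''(x) = 0:
24x - 4 = 0
x = 4 / 24 = 1/6
Since f''(x) is linear (degree 1), it changes sign at this point.
Therefore there is exactly 1 inflection point.

1


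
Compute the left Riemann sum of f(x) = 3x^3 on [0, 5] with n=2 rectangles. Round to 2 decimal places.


Left Riemann sum uses left endpoints of each subinterval.
Interval: [0, 5], n = 2
dx = (5 - 0) / 2 = 5/2
Left endpoints: [0, 5/2]
f values: [0, 375/8]
Sum = dx * (sum of f values)
= 5/2 * 375/8
= 1875/16 ≈ 117.19

117.19


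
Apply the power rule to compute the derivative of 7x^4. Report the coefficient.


We apply the power rule: d/dx [ax^n] = a*n * x^(n-1)
d/dx [7x^4]
= 7 * 4 * x^(4-1)
= 28x^3
The coefficient is 28

28


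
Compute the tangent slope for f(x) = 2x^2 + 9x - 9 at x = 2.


The slope of the tangent line equals f'(x) at the point.
f(x) = 2x^2 + 9x - 9
f'(x) = 4x + 9
At x = 2:
f'(2) = 4 * 2 + 9
= 8 + 9
= 17

17


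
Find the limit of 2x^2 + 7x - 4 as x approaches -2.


Since polynomials are continuous, we use direct substitution.
lim(x->-2) of 2x^2 + 7x - 4
= 2 * (-2)^2 + 7 * (-2) - 4
= 8 - 14 - 4
= -10

-10


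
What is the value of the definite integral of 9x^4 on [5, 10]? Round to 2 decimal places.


Find the antiderivative of 9x^4:
F(x) = 9/5 * x^5
Apply the Fundamental Theorem of Calculus:
F(10) - F(5)
= 9/5 * 10^5 - 9/5 * 5^5
= 9/5 * (100000 - 3125)
= 9/5 * 96875
= 174375 = 174375.00

174375.00


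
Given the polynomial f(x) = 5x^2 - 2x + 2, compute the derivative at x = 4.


Differentiate term by term using power and sum rules:
f(x) = 5x^2 - 2x + 2
f'(x) = 10x - 2
Substitute x = 4:
f'(4) = 10 * 4 - 2
= 40 - 2
= 38

38


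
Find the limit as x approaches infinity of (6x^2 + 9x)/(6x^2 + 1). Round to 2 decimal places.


For limits at infinity with equal-degree polynomials,
we compare leading coefficients.
Numerator leading term: 6x^2
Denominator leading term: 6x^2
Divide both by x^2:
lim = (6 + 9/x) / (6 + 1/x^2)
As x -> infinity, the 1/x and 1/x^2 terms vanish:
= 6/6 = 1 = 1.00

1.00


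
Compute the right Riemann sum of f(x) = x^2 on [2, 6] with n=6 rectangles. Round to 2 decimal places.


Right Riemann sum uses right endpoints of each subinterval.
Interval: [2, 6], n = 6
dx = (6 - 2) / 6 = 2/3
Right endpoints: [8/3, 10/3, 4, 14/3, 16/3, 6]
f values: [64/9, 100/9, 16, 196/9, 256/9, 36]
Sum = dx * (sum of f values)
= 2/3 * 1084/9
= 2168/27 ≈ 80.30

80.30


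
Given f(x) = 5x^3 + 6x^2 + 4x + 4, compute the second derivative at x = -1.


First derivative:
f'(x) = 15x^2 + 12x + 4
Second derivative:
f''(x) = 30x + 12
Substitute x = -1:
f''(-1) = 30 * (-1) + 12
= -30 + 12
= -18

-18


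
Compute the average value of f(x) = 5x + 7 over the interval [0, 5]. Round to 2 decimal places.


Average value = 1/(b-a) * integral from a to b of f(x) dx
First compute the integral of 5x + 7:
F(x) = (5/2)x^2 + 7x
F(5) = 5/2 * 25 + 7 * 5 = 195/2
F(0) = 5/2 * 0 + 7 * 0 = 0
Integral = 195/2 - 0 = 195/2
Average = (195/2) / (5 - 0) = (195/2) / 5
= 39/2 = 19.50

19.50


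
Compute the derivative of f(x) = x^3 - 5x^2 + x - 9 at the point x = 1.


Differentiate f(x) = x^3 - 5x^2 + x - 9 term by term:
f'(x) = 3x^2 - 10x + 1
Substitute x = 1:
f'(1) = 3 * 1^2 - 10 * 1 + 1
= 3 - 10 + 1
= -6

-6


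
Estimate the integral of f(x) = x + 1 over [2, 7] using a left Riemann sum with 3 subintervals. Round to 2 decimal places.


Left Riemann sum uses left endpoints of each subinterval.
Interval: [2, 7], n = 3
dx = (7 - 2) / 3 = 5/3
Left endpoints: [2, 11/3, 16/3]
f values: [3, 14/3, 19/3]
Sum = dx * (sum of f values)
= 5/3 * 14
= 70/3 ≈ 23.33

23.33


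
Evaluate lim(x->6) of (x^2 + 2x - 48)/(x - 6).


Direct substitution gives 0/0, so we factor the numerator.
Factor: (x^2 + 2x - 48) = (x - 6)(x + 8)
Cancel the common factor (x - 6):
(x^2 + 2x - 48)/(x - 6) = (x + 8)
Now substitute x = 6:
= (6) - (-8) = 14

14


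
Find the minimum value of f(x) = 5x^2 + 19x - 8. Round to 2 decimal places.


For a quadratic f(x) = ax^2 + bx + c with a > 0, the minimum is at the vertex.
Vertex x-coordinate: x = -b/(2a)
x = -(19) / (2 * 5)
x = -19/10
Substitute back to find the minimum value:
f(-19/10) = 5 * (-19/10)^2 + 19 * (-19/10) - 8
= 361/20 - 361/10 - 8
= -521/20 = -26.05

-26.05


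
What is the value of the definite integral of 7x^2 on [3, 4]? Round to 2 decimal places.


Find the antiderivative of 7x^2:
F(x) = 7/3 * x^3
Apply the Fundamental Theorem of Calculus:
F(4) - F(3)
= 7/3 * 4^3 - 7/3 * 3^3
= 7/3 * (64 - 27)
= 7/3 * 37
= 259/3 ≈ 86.33

86.33


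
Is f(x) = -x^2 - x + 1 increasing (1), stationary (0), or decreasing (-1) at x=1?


Compute f'(x) to determine behavior:
f'(x) = -2x - 1
f'(1) = -2 * 1 - 1
= -2 - 1
= -3
Since f'(1) < 0, the function is decreasing (-1)

-1


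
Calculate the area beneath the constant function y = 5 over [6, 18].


The area under a constant function y = 5 is a rectangle.
Width = 18 - 6 = 12
Height = 5
Area = width * height
= 12 * 5
= 60

60


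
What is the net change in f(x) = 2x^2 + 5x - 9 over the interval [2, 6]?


Net change = f(b) - f(a)
f(x) = 2x^2 + 5x - 9
Compute f(6):
f(6) = 2 * 6^2 + 5 * 6 - 9
= 72 + 30 - 9
= 93
Compute f(2):
f(2) = 2 * 2^2 + 5 * 2 - 9
= 8 + 10 - 9
= 9
Net change = 93 - 9 = 84

84


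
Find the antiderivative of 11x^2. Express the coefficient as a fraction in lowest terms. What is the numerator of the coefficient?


Apply the power rule for integration:
integral of ax^n dx = a/(n+1) * x^(n+1) + C
integral of 11x^2 dx
= 11/3 * x^3 + C
The coefficient in lowest terms is 11/3, and its numerator is 11

11


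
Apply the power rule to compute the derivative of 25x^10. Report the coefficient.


We apply the power rule: d/dx [ax^n] = a*n * x^(n-1)
d/dx [25x^10]
= 25 * 10 * x^(10-1)
= 250x^9
The coefficient is 250

250


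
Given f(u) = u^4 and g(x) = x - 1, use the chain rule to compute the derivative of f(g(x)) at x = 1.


Using the chain rule: (f(g(x)))' = f'(g(x)) * g'(x)
First, find g(1):
g(1) = 1 * 1 - 1 = 0
Next, f'(u) = 4u^3
And g'(x) = 1
So f'(g(1)) * g'(1)
= 4 * 0^3 * 1
= 4 * 0 * 1
= 0

0


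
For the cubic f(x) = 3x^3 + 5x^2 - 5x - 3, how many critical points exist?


Find where f'(x) = 0:
f(x) = 3x^3 + 5x^2 - 5x - 3
f'(x) = 9x^2 + 10x - 5
This is a quadratic in x. Use the discriminant to count real roots.
Discriminant = (10)^2 - 4 * 9 * (-5)
= 100 - (-180)
= 280
Since discriminant > 0, f'(x) = 0 has 2 real solutions.
Number of critical points: 2

2


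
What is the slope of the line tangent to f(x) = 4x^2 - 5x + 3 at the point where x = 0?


The slope of the tangent line equals f'(x) at the point.
f(x) = 4x^2 - 5x + 3
f'(x) = 8x - 5
At x = 0:
f'(0) = 8 * 0 - 5
= 0 - 5
= -5

-5


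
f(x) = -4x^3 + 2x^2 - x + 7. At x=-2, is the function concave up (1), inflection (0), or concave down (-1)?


Concavity is determined by the sign of f''(x).
f(x) = -4x^3 + 2x^2 - x + 7
f'(x) = -12x^2 + 4x - 1
f''(x) = -24x + 4
f''(-2) = -24 * (-2) + 4
= 48 + 4
= 52
Since f''(-2) > 0, the function is concave up (1)

1


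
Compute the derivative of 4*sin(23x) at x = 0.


Apply the chain rule to differentiate 4*sin(23x):
d/dx [4*sin(23x)]
= 4 * cos(23x) * d/dx(23x)
= 4 * 23 * cos(23x)
= 92 * cos(23x)
Evaluate at x = 0:
= 92 * cos(0)
= 92 * 1
= 92

92


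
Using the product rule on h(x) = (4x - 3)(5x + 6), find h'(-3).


Let u(x) = 4x - 3 and v(x) = 5x + 6
u'(x) = 4
v'(x) = 5
Product rule: h'(x) = u'(x)*v(x) + u(x)*v'(x)
= 4 * (5x + 6) + (4x - 3) * 5
At x = -3:
u(-3) = 4 * (-3) - 3 = -15
v(-3) = 5 * (-3) + 6 = -9
h'(-3) = 4 * (-9) + (-15) * 5
= -36 - 75
= -111

-111


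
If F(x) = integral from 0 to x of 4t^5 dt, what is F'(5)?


By the Fundamental Theorem of Calculus (Part 1):
If F(x) = integral from 0 to x of f(t) dt, then F'(x) = f(x)
Here f(t) = 4t^5
So F'(x) = 4x^5
Evaluate at x = 5:
F'(5) = 4 * 5^5
= 4 * 3125
= 12500

12500


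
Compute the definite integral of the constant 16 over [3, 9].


The integral of a constant k over [a, b] equals k * (b - a).
integral from 3 to 9 of 16 dx
= 16 * (9 - 3)
= 16 * 6
= 96

96


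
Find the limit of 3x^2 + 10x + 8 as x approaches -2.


Since polynomials are continuous, we use direct substitution.
lim(x->-2) of 3x^2 + 10x + 8
= 3 * (-2)^2 + 10 * (-2) + 8
= 12 - 20 + 8
= 0

0


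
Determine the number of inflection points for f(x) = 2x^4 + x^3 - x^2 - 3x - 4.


Inflection points occur where f''(x) = 0 and concavity changes.
f(x) = 2x^4 + x^3 - x^2 - 3x - 4
f'(x) = 8x^3 + 3x^2 - 2x - 3
f''(x) = 24x^2 + 6x - 2
This is a quadratic in x. Use the discriminant to count real roots.
Discriminant = (6)^2 - 4 * 24 * (-2)
= 36 - (-192)
= 228
Since discriminant > 0, f''(x) = 0 has 2 distinct real solutions.
A quadratic with two distinct real roots changes sign at each root, so concavity changes at both.
Number of inflection points: 2

2


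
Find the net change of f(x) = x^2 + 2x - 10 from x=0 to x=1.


Net change = f(b) - f(a)
f(x) = x^2 + 2x - 10
Compute f(1):
f(1) = 1 * 1^2 + 2 * 1 - 10
= 1 + 2 - 10
= -7
Compute f(0):
f(0) = 1 * 0^2 + 2 * 0 - 10
= 0 + 0 - 10
= -10
Net change = -7 - (-10) = 3

3


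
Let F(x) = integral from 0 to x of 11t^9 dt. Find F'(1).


By the Fundamental Theorem of Calculus (Part 1):
If F(x) = integral from 0 to x of f(t) dt, then F'(x) = f(x)
Here f(t) = 11t^9
So F'(x) = 11x^9
Evaluate at x = 1:
F'(1) = 11 * 1^9
= 11 * 1
= 11

11


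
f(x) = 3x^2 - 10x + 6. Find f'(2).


Differentiate term by term using power and sum rules:
f(x) = 3x^2 - 10x + 6
f'(x) = 6x - 10
Substitute x = 2:
f'(2) = 6 * 2 - 10
= 12 - 10
= 2

2


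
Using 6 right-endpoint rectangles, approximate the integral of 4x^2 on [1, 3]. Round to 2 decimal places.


Right Riemann sum uses right endpoints of each subinterval.
Interval: [1, 3], n = 6
dx = (3 - 1) / 6 = 1/3
Right endpoints: [4/3, 5/3, 2, 7/3, 8/3, 3]
f values: [64/9, 100/9, 16, 196/9, 256/9, 36]
Sum = dx * (sum of f values)
= 1/3 * 1084/9
= 1084/27 ≈ 40.15

40.15


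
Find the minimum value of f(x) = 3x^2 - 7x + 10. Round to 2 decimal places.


For a quadratic f(x) = ax^2 + bx + c with a > 0, the minimum is at the vertex.
Vertex x-coordinate: x = -b/(2a)
x = -(-7) / (2 * 3)
x = 7/6
Substitute back to find the minimum value:
f(7/6) = 3 * (7/6)^2 - 7 * (7/6) + 10
= 49/12 - 49/6 + 10
= 71/12 ≈ 5.92

5.92


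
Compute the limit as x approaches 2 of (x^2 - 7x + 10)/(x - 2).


Direct substitution gives 0/0, so we factor the numerator.
Factor: (x^2 - 7x + 10) = (x - 2)(x - 5)
Cancel the common factor (x - 2):
(x^2 - 7x + 10)/(x - 2) = (x - 5)
Now substitute x = 2:
= (2) - (5) = -3

-3


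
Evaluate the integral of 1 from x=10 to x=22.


The integral of a constant k over [a, b] equals k * (b - a).
integral from 10 to 22 of 1 dx
= 1 * (22 - 10)
= 1 * 12
= 12

12


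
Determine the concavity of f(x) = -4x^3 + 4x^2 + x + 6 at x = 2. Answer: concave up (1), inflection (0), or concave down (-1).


Concavity is determined by the sign of f''(x).
f(x) = -4x^3 + 4x^2 + x + 6
f'(x) = -12x^2 + 8x + 1
f''(x) = -24x + 8
f''(2) = -24 * 2 + 8
= -48 + 8
= -40
Since f''(2) < 0, the function is concave down (-1)

-1


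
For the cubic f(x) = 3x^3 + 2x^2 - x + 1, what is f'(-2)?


Differentiate f(x) = 3x^3 + 2x^2 - x + 1 term by term:
f'(x) = 9x^2 + 4x - 1
Substitute x = -2:
f'(-2) = 9 * (-2)^2 + 4 * (-2) - 1
= 36 - 8 - 1
= 27

27


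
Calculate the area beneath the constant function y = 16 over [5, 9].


The area under a constant function y = 16 is a rectangle.
Width = 9 - 5 = 4
Height = 16
Area = width * height
= 4 * 16
= 64

64


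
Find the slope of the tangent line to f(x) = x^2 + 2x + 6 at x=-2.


The slope of the tangent line equals f'(x) at the point.
f(x) = x^2 + 2x + 6
f'(x) = 2x + 2
At x = -2:
f'(-2) = 2 * (-2) + 2
= -4 + 2
= -2

-2


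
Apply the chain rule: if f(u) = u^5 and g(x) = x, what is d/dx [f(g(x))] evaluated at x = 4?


Using the chain rule: (f(g(x)))' = f'(g(x)) * g'(x)
First, find g(4):
g(4) = 1 * 4 + 0 = 4
Next, f'(u) = 5u^4
And g'(x) = 1
So f'(g(4)) * g'(4)
= 5 * 4^4 * 1
= 5 * 256 * 1
= 1280

1280


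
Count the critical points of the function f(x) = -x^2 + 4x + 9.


Find where f'(x) = 0:
f'(x) = -2x + 4
Set f'(x) = 0:
-2x + 4 = 0
x = -4 / (-2) = 2
This is a linear equation in x, so there is exactly one solution.
Number of critical points: 1

1


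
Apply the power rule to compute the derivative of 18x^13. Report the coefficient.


We apply the power rule: d/dx [ax^n] = a*n * x^(n-1)
d/dx [18x^13]
= 18 * 13 * x^(13-1)
= 234x^12
The coefficient is 234

234


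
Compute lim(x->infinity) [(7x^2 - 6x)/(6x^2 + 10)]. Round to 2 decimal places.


For limits at infinity with equal-degree polynomials,
we compare leading coefficients.
Numerator leading term: 7x^2
Denominator leading term: 6x^2
Divide both by x^2:
lim = (7 - 6/x) / (6 + 10/x^2)
As x -> infinity, the 1/x and 1/x^2 terms vanish:
= 7/6 ≈ 1.17

1.17


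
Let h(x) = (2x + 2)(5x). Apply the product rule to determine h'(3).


Let u(x) = 2x + 2 and v(x) = 5x
u'(x) = 2
v'(x) = 5
Product rule: h'(x) = u'(x)*v(x) + u(x)*v'(x)
= 2 * (5x) + (2x + 2) * 5
At x = 3:
u(3) = 2 * 3 + 2 = 8
v(3) = 5 * 3 + 0 = 15
h'(3) = 2 * 15 + 8 * 5
= 30 + 40
= 70

70


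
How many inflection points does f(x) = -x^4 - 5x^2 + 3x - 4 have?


Inflection points occur where f''(x) = 0 and concavity changes.
f(x) = -x^4 - 5x^2 + 3x - 4
f'(x) = -4x^3 - 10x + 3
f''(x) = -12x^2 - 10
This is a quadratic in x. Use the discriminant to count real roots.
Discriminant = (0)^2 - 4 * (-12) * (-10)
= 0 - 480
= -480
Since discriminant < 0, f''(x) = 0 has no real solutions.
Number of inflection points: 0

0


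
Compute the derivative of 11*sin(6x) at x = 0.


Apply the chain rule to differentiate 11*sin(6x):
d/dx [11*sin(6x)]
= 11 * cos(6x) * d/dx(6x)
= 11 * 6 * cos(6x)
= 66 * cos(6x)
Evaluate at x = 0:
= 66 * cos(0)
= 66 * 1
= 66

66


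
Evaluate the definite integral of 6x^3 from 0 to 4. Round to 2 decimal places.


Find the antiderivative of 6x^3:
F(x) = 6/4 * x^4
Apply the Fundamental Theorem of Calculus:
F(4) - F(0)
= 6/4 * 4^4 - 6/4 * 0^4
= 6/4 * (256 - 0)
= 6/4 * 256
= 384 = 384.00

384.00


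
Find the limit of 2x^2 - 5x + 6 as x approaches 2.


Since polynomials are continuous, we use direct substitution.
lim(x->2) of 2x^2 - 5x + 6
= 2 * 2^2 - 5 * 2 + 6
= 8 - 10 + 6
= 4

4


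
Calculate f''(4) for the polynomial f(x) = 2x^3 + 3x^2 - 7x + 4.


First derivative:
f'(x) = 6x^2 + 6x - 7
Second derivative:
f''(x) = 12x + 6
Substitute x = 4:
f''(4) = 12 * 4 + 6
= 48 + 6
= 54

54


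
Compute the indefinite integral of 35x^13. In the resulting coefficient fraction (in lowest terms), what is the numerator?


Apply the power rule for integration:
integral of ax^n dx = a/(n+1) * x^(n+1) + C
integral of 35x^13 dx
= 35/14 * x^14 + C
= 5/2 * x^14 + C
The coefficient in lowest terms is 5/2, and its numerator is 5

5


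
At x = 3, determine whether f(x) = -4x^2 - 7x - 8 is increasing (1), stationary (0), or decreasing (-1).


Compute f'(x) to determine behavior:
f'(x) = -8x - 7
f'(3) = -8 * 3 - 7
= -24 - 7
= -31
Since f'(3) < 0, the function is decreasing (-1)

-1


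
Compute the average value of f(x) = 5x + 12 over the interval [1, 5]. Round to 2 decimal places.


Average value = 1/(b-a) * integral from a to b of f(x) dx
First compute the integral of 5x + 12:
F(x) = (5/2)x^2 + 12x
F(5) = 5/2 * 25 + 12 * 5 = 245/2
F(1) = 5/2 * 1 + 12 * 1 = 29/2
Integral = 245/2 - 29/2 = 108
Average = 108 / (5 - 1) = 108 / 4
= 27 = 27.00

27.00


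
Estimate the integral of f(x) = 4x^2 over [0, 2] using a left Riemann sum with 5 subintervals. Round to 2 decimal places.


Left Riemann sum uses left endpoints of each subinterval.
Interval: [0, 2], n = 5
dx = (2 - 0) / 5 = 2/5
Left endpoints: [0, 2/5, 4/5, 6/5, 8/5]
f values: [0, 16/25, 64/25, 144/25, 256/25]
Sum = dx * (sum of f values)
= 2/5 * 96/5
= 192/25 = 7.68

7.68


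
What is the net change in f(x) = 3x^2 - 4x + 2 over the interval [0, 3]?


Net change = f(b) - f(a)
f(x) = 3x^2 - 4x + 2
Compute f(3):
f(3) = 3 * 3^2 - 4 * 3 + 2
= 27 - 12 + 2
= 17
Compute f(0):
f(0) = 3 * 0^2 - 4 * 0 + 2
= 0 + 0 + 2
= 2
Net change = 17 - 2 = 15

15


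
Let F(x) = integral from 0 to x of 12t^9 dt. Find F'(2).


By the Fundamental Theorem of Calculus (Part 1):
If F(x) = integral from 0 to x of f(t) dt, then F'(x) = f(x)
Here f(t) = 12t^9
So F'(x) = 12x^9
Evaluate at x = 2:
F'(2) = 12 * 2^9
= 12 * 512
= 6144

6144


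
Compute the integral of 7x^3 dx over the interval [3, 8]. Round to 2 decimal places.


Find the antiderivative of 7x^3:
F(x) = 7/4 * x^4
Apply the Fundamental Theorem of Calculus:
F(8) - F(3)
= 7/4 * 8^4 - 7/4 * 3^4
= 7/4 * (4096 - 81)
= 7/4 * 4015
= 28105/4 = 7026.25

7026.25


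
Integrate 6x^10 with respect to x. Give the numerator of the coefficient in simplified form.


Apply the power rule for integration:
integral of ax^n dx = a/(n+1) * x^(n+1) + C
integral of 6x^10 dx
= 6/11 * x^11 + C
The coefficient in lowest terms is 6/11, and its numerator is 6

6


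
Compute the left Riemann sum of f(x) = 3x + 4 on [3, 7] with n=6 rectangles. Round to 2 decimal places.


Left Riemann sum uses left endpoints of each subinterval.
Interval: [3, 7], n = 6
dx = (7 - 3) / 6 = 2/3
Left endpoints: [3, 11/3, 13/3, 5, 17/3, 19/3]
f values: [13, 15, 17, 19, 21, 23]
Sum = dx * (sum of f values)
= 2/3 * 108
= 72 = 72.00

72.00


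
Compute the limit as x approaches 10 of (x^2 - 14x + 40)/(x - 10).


Direct substitution gives 0/0, so we factor the numerator.
Factor: (x^2 - 14x + 40) = (x - 10)(x - 4)
Cancel the common factor (x - 10):
(x^2 - 14x + 40)/(x - 10) = (x - 4)
Now substitute x = 10:
= (10) - (4) = 6

6


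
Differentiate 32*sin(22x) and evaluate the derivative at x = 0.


Apply the chain rule to differentiate 32*sin(22x):
d/dx [32*sin(22x)]
= 32 * cos(22x) * d/dx(22x)
= 32 * 22 * cos(22x)
= 704 * cos(22x)
Evaluate at x = 0:
= 704 * cos(0)
= 704 * 1
= 704

704


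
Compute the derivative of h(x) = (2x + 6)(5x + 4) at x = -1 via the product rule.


Let u(x) = 2x + 6 and v(x) = 5x + 4
u'(x) = 2
v'(x) = 5
Product rule: h'(x) = u'(x)*v(x) + u(x)*v'(x)
= 2 * (5x + 4) + (2x + 6) * 5
At x = -1:
u(-1) = 2 * (-1) + 6 = 4
v(-1) = 5 * (-1) + 4 = -1
h'(-1) = 2 * (-1) + 4 * 5
= -2 + 20
= 18

18


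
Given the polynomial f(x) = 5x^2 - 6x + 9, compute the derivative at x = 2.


Differentiate term by term using power and sum rules:
f(x) = 5x^2 - 6x + 9
f'(x) = 10x - 6
Substitute x = 2:
f'(2) = 10 * 2 - 6
= 20 - 6
= 14

14


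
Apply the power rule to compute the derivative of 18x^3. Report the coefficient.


We apply the power rule: d/dx [ax^n] = a*n * x^(n-1)
d/dx [18x^3]
= 18 * 3 * x^(3-1)
= 54x^2
The coefficient is 54

54


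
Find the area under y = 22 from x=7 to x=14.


The area under a constant function y = 22 is a rectangle.
Width = 14 - 7 = 7
Height = 22
Area = width * height
= 7 * 22
= 154

154


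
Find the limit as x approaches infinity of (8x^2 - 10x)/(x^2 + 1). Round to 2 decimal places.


For limits at infinity with equal-degree polynomials,
we compare leading coefficients.
Numerator leading term: 8x^2
Denominator leading term: x^2
Divide both by x^2:
lim = (8 - 10/x) / (1 + 1/x^2)
As x -> infinity, the 1/x and 1/x^2 terms vanish:
= 8/1 = 8 = 8.00

8.00


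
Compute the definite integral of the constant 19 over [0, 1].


The integral of a constant k over [a, b] equals k * (b - a).
integral from 0 to 1 of 19 dx
= 19 * (1 - 0)
= 19 * 1
= 19

19


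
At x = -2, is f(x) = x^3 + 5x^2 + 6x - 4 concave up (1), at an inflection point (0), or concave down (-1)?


Concavity is determined by the sign of f''(x).
f(x) = x^3 + 5x^2 + 6x - 4
f'(x) = 3x^2 + 10x + 6
f''(x) = 6x + 10
f''(-2) = 6 * (-2) + 10
= -12 + 10
= -2
Since f''(-2) < 0, the function is concave down (-1)

-1


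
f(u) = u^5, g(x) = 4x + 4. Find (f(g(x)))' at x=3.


Using the chain rule: (f(g(x)))' = f'(g(x)) * g'(x)
First, find g(3):
g(3) = 4 * 3 + 4 = 16
Next, f'(u) = 5u^4
And g'(x) = 4
So f'(g(3)) * g'(3)
= 5 * 16^4 * 4
= 5 * 65536 * 4
= 1310720

1310720


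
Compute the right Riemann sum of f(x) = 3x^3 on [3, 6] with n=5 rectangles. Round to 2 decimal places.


Right Riemann sum uses right endpoints of each subinterval.
Interval: [3, 6], n = 5
dx = (6 - 3) / 5 = 3/5
Right endpoints: [18/5, 21/5, 24/5, 27/5, 6]
f values: [17496/125, 27783/125, 41472/125, 59049/125, 648]
Sum = dx * (sum of f values)
= 3/5 * 9072/5
= 27216/25 = 1088.64

1088.64


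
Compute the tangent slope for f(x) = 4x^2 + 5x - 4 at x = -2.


The slope of the tangent line equals f'(x) at the point.
f(x) = 4x^2 + 5x - 4
f'(x) = 8x + 5
At x = -2:
f'(-2) = 8 * (-2) + 5
= -16 + 5
= -11

-11


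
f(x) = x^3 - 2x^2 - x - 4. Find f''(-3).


First derivative:
f'(x) = 3x^2 - 4x - 1
Second derivative:
f''(x) = 6x - 4
Substitute x = -3:
f''(-3) = 6 * (-3) - 4
= -18 - 4
= -22

-22


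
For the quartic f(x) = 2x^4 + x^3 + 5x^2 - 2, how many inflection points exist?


Inflection points occur where f''(x) = 0 and concavity changes.
f(x) = 2x^4 + x^3 + 5x^2 - 2
f'(x) = 8x^3 + 3x^2 + 10x
f''(x) = 24x^2 + 6x + 10
This is a quadratic in x. Use the discriminant to count real roots.
Discriminant = (6)^2 - 4 * 24 * 10
= 36 - 960
= -924
Since discriminant < 0, f''(x) = 0 has no real solutions.
Number of inflection points: 0

0


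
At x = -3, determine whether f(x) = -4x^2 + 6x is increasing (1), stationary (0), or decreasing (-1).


Compute f'(x) to determine behavior:
f'(x) = -8x + 6
f'(-3) = -8 * (-3) + 6
= 24 + 6
= 30
Since f'(-3) > 0, the function is increasing (1)

1


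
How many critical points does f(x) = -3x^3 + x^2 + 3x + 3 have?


Find where f'(x) = 0:
f(x) = -3x^3 + x^2 + 3x + 3
f'(x) = -9x^2 + 2x + 3
This is a quadratic in x. Use the discriminant to count real roots.
Discriminant = (2)^2 - 4 * (-9) * 3
= 4 - (-108)
= 112
Since discriminant > 0, f'(x) = 0 has 2 real solutions.
Number of critical points: 2

2


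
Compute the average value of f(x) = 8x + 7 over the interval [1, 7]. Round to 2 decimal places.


Average value = 1/(b-a) * integral from a to b of f(x) dx
First compute the integral of 8x + 7:
F(x) = 4x^2 + 7x
F(7) = 4 * 49 + 7 * 7 = 245
F(1) = 4 * 1 + 7 * 1 = 11
Integral = 245 - 11 = 234
Average = 234 / (7 - 1) = 234 / 6
= 39 = 39.00

39.00


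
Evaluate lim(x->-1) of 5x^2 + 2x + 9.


Since polynomials are continuous, we use direct substitution.
lim(x->-1) of 5x^2 + 2x + 9
= 5 * (-1)^2 + 2 * (-1) + 9
= 5 - 2 + 9
= 12

12


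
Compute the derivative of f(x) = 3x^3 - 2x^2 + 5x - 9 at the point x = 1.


Differentiate f(x) = 3x^3 - 2x^2 + 5x - 9 term by term:
f'(x) = 9x^2 - 4x + 5
Substitute x = 1:
f'(1) = 9 * 1^2 - 4 * 1 + 5
= 9 - 4 + 5
= 10

10


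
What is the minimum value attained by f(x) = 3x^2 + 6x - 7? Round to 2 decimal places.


For a quadratic f(x) = ax^2 + bx + c with a > 0, the minimum is at the vertex.
Vertex x-coordinate: x = -b/(2a)
x = -(6) / (2 * 3)
x = -6/6 = -1
Substitute back to find the minimum value:
f(-1) = 3 * (-1)^2 + 6 * (-1) - 7
= 3 - 6 - 7
= -10 = -10.00

-10.00


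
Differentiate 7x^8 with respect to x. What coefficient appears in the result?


We apply the power rule: d/dx [ax^n] = a*n * x^(n-1)
d/dx [7x^8]
= 7 * 8 * x^(8-1)
= 56x^7
The coefficient is 56

56


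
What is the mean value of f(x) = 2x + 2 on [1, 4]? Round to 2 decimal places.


Average value = 1/(b-a) * integral from a to b of f(x) dx
First compute the integral of 2x + 2:
F(x) = x^2 + 2x
F(4) = 1 * 16 + 2 * 4 = 24
F(1) = 1 * 1 + 2 * 1 = 3
Integral = 24 - 3 = 21
Average = 21 / (4 - 1) = 21 / 3
= 7 = 7.00

7.00


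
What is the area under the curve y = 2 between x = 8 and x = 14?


The area under a constant function y = 2 is a rectangle.
Width = 14 - 8 = 6
Height = 2
Area = width * height
= 6 * 2
= 12

12


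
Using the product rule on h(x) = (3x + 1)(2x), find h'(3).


Let u(x) = 3x + 1 and v(x) = 2x
u'(x) = 3
v'(x) = 2
Product rule: h'(x) = u'(x)*v(x) + u(x)*v'(x)
= 3 * (2x) + (3x + 1) * 2
At x = 3:
u(3) = 3 * 3 + 1 = 10
v(3) = 2 * 3 + 0 = 6
h'(3) = 3 * 6 + 10 * 2
= 18 + 20
= 38

38


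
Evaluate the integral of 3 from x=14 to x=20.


The integral of a constant k over [a, b] equals k * (b - a).
integral from 14 to 20 of 3 dx
= 3 * (20 - 14)
= 3 * 6
= 18

18


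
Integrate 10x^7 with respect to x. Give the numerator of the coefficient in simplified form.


Apply the power rule for integration:
integral of ax^n dx = a/(n+1) * x^(n+1) + C
integral of 10x^7 dx
= 10/8 * x^8 + C
= 5/4 * x^8 + C
The coefficient in lowest terms is 5/4, and its numerator is 5

5


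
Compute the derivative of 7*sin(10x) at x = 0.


Apply the chain rule to differentiate 7*sin(10x):
d/dx [7*sin(10x)]
= 7 * cos(10x) * d/dx(10x)
= 7 * 10 * cos(10x)
= 70 * cos(10x)
Evaluate at x = 0:
= 70 * cos(0)
= 70 * 1
= 70

70


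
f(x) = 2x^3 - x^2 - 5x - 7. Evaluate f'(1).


Differentiate f(x) = 2x^3 - x^2 - 5x - 7 term by term:
f'(x) = 6x^2 - 2x - 5
Substitute x = 1:
f'(1) = 6 * 1^2 - 2 * 1 - 5
= 6 - 2 - 5
= -1

-1


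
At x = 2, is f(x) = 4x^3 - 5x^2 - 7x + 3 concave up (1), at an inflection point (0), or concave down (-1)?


Concavity is determined by the sign of f''(x).
f(x) = 4x^3 - 5x^2 - 7x + 3
f'(x) = 12x^2 - 10x - 7
f''(x) = 24x - 10
f''(2) = 24 * 2 - 10
= 48 - 10
= 38
Since f''(2) > 0, the function is concave up (1)

1


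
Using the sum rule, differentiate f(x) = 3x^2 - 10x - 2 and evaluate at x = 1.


Differentiate term by term using power and sum rules:
f(x) = 3x^2 - 10x - 2
f'(x) = 6x - 10
Substitute x = 1:
f'(1) = 6 * 1 - 10
= 6 - 10
= -4

-4


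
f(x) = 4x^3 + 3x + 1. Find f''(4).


First derivative:
f'(x) = 12x^2 + 3
Second derivative:
f''(x) = 24x
Substitute x = 4:
f''(4) = 24 * 4 + 0
= 96 + 0
= 96

96


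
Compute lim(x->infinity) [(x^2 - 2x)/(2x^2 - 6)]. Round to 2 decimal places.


For limits at infinity with equal-degree polynomials,
we compare leading coefficients.
Numerator leading term: x^2
Denominator leading term: 2x^2
Divide both by x^2:
lim = (1 - 2/x) / (2 - 6/x^2)
As x -> infinity, the 1/x and 1/x^2 terms vanish:
= 1/2 = 0.50

0.50


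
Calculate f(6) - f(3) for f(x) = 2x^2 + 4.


Net change = f(b) - f(a)
f(x) = 2x^2 + 4
Compute f(6):
f(6) = 2 * 6^2 + 0 * 6 + 4
= 72 + 0 + 4
= 76
Compute f(3):
f(3) = 2 * 3^2 + 0 * 3 + 4
= 18 + 0 + 4
= 22
Net change = 76 - 22 = 54

54


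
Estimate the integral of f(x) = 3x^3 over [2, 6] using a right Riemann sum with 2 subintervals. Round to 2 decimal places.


Right Riemann sum uses right endpoints of each subinterval.
Interval: [2, 6], n = 2
dx = (6 - 2) / 2 = 2
Right endpoints: [4, 6]
f values: [192, 648]
Sum = dx * (sum of f values)
= 2 * 840
= 1680 = 1680.00

1680.00


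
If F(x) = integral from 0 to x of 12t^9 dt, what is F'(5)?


By the Fundamental Theorem of Calculus (Part 1):
If F(x) = integral from 0 to x of f(t) dt, then F'(x) = f(x)
Here f(t) = 12t^9
So F'(x) = 12x^9
Evaluate at x = 5:
F'(5) = 12 * 5^9
= 12 * 1953125
= 23437500

23437500


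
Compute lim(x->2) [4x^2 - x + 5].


Since polynomials are continuous, we use direct substitution.
lim(x->2) of 4x^2 - x + 5
= 4 * 2^2 - 1 * 2 + 5
= 16 - 2 + 5
= 19

19


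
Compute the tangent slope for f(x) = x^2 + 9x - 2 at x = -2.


The slope of the tangent line equals f'(x) at the point.
f(x) = x^2 + 9x - 2
f'(x) = 2x + 9
At x = -2:
f'(-2) = 2 * (-2) + 9
= -4 + 9
= 5

5


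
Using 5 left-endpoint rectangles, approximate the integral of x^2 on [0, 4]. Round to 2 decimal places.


Left Riemann sum uses left endpoints of each subinterval.
Interval: [0, 4], n = 5
dx = (4 - 0) / 5 = 4/5
Left endpoints: [0, 4/5, 8/5, 12/5, 16/5]
f values: [0, 16/25, 64/25, 144/25, 256/25]
Sum = dx * (sum of f values)
= 4/5 * 96/5
= 384/25 = 15.36

15.36
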